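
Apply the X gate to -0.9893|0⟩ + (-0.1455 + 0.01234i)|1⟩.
(-0.1455 + 0.01234i)|0⟩ - 0.9893|1⟩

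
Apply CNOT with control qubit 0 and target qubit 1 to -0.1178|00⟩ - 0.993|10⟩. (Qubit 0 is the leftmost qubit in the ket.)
-0.1178|00⟩ - 0.993|11⟩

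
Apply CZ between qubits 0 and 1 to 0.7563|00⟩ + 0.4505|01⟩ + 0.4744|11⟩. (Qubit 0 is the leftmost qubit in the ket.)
0.7563|00⟩ + 0.4505|01⟩ - 0.4744|11⟩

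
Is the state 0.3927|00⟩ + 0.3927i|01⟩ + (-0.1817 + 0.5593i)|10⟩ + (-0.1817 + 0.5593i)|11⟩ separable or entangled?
Entangled

Writing the state as a|00⟩ + b|01⟩ + c|10⟩ + d|11⟩, it is a product state iff ad − bc = 0.
Here (a, b, c, d) = (0.3927, 0.3927i, (-0.1817 + 0.5593i), (-0.1817 + 0.5593i)): ad − bc = (0.3927)(-0.1817 + 0.5593i) − (0.3927i)(-0.1817 + 0.5593i) = (0.1483 + 0.291i) ≠ 0, so the state is entangled.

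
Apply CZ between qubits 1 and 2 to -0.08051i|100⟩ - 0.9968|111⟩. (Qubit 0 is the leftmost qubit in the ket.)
-0.08051i|100⟩ + 0.9968|111⟩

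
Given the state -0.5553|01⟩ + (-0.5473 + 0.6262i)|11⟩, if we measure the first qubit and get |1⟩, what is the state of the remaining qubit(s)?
(-0.6581 + 0.7529i)|1⟩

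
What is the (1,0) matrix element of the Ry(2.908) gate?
0.9932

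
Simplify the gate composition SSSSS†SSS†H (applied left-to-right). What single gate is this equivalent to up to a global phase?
H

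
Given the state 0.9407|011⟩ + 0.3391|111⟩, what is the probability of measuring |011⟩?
0.8849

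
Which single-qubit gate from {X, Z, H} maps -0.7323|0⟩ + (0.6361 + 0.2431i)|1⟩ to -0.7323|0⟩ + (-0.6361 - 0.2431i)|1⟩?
Z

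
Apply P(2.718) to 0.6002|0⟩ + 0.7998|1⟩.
0.6002|0⟩ + (-0.7291 + 0.3287i)|1⟩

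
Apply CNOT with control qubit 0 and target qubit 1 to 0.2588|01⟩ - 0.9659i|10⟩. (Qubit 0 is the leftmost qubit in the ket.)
0.2588|01⟩ - 0.9659i|11⟩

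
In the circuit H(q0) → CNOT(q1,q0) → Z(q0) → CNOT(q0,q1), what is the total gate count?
4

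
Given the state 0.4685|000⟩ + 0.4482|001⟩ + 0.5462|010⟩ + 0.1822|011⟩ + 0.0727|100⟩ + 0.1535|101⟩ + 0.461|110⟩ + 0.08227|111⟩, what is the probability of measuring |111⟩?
0.006768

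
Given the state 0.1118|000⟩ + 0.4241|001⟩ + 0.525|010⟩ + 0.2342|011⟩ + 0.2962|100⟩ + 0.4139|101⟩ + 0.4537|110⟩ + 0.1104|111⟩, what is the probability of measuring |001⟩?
0.1799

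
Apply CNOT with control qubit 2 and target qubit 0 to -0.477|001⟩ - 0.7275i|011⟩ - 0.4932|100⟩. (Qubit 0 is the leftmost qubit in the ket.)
-0.4932|100⟩ - 0.477|101⟩ - 0.7275i|111⟩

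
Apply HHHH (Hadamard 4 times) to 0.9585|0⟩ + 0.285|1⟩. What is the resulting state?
0.9585|0⟩ + 0.285|1⟩

H² = I, so an even number of Hadamards cancels: H^4 = I and the state is unchanged.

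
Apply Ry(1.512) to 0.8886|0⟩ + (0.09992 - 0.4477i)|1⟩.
(0.578 + 0.3071i)|0⟩ + (0.6823 - 0.3257i)|1⟩

Ry(1.512) = [[cos(θ/2), −sin(θ/2)], [sin(θ/2), cos(θ/2)]]; θ = 1.512, cos(θ/2) ≈ 0.727586, sin(θ/2) ≈ 0.686017.
With a = amp(|0⟩) = 0.8886 and b = amp(|1⟩) = (0.09992 - 0.4477i):
new amp(|0⟩) = (0.727586)·a + (-0.686017)·b = (0.578 + 0.3071i)
new amp(|1⟩) = (0.686017)·a + (0.727586)·b = (0.6823 - 0.3257i)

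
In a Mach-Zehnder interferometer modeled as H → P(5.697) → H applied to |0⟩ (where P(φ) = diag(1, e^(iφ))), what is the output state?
(0.9165 - 0.2766i)|0⟩ + (0.08347 + 0.2766i)|1⟩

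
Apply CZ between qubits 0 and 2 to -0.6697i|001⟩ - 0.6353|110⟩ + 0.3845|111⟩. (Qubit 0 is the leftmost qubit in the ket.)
-0.6697i|001⟩ - 0.6353|110⟩ - 0.3845|111⟩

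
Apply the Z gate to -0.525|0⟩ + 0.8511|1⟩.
-0.525|0⟩ - 0.8511|1⟩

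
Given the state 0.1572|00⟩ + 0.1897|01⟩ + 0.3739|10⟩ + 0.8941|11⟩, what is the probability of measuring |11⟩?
0.7994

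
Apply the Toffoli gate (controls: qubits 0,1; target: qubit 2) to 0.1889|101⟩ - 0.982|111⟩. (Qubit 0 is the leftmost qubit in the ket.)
0.1889|101⟩ - 0.982|110⟩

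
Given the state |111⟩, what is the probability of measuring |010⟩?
0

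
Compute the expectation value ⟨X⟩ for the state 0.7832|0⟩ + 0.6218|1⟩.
0.974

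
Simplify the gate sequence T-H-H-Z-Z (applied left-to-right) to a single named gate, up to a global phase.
T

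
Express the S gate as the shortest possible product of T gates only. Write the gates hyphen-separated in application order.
T-T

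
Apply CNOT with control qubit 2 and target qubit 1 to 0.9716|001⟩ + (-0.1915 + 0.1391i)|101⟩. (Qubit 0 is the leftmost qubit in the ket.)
0.9716|011⟩ + (-0.1915 + 0.1391i)|111⟩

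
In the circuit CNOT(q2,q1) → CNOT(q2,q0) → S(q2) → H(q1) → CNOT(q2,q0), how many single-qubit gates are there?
2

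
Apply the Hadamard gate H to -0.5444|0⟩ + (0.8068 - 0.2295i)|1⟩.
(0.1855 - 0.1623i)|0⟩ + (-0.9554 + 0.1623i)|1⟩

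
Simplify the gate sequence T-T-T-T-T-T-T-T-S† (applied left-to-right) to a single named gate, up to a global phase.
S†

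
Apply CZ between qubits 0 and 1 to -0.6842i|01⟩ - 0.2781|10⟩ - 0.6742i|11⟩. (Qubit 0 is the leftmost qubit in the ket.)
-0.6842i|01⟩ - 0.2781|10⟩ + 0.6742i|11⟩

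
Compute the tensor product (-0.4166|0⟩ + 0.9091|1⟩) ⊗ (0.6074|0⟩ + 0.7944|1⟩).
-0.253|00⟩ - 0.3309|01⟩ + 0.5522|10⟩ + 0.7222|11⟩

amp(|b₁b₂…⟩) = product of the factor amplitudes for bits b₁, b₂, …; only kets whose every factor amplitude is nonzero survive.
|00⟩: (-0.4166)(0.6074) = -0.253
|01⟩: (-0.4166)(0.7944) = -0.3309
|10⟩: (0.9091)(0.6074) = 0.5522
|11⟩: (0.9091)(0.7944) = 0.7222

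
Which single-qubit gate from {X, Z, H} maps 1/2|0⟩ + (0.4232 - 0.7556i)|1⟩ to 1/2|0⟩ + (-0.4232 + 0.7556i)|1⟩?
Z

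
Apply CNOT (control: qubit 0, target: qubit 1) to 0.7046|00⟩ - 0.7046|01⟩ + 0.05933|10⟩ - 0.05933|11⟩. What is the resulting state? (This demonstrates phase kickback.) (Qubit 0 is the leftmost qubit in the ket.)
0.7046|00⟩ - 0.7046|01⟩ - 0.05933|10⟩ + 0.05933|11⟩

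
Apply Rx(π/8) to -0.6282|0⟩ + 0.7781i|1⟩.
-0.4643|0⟩ + 0.8857i|1⟩

Rx(π/8) = [[cos(θ/2), −i·sin(θ/2)], [−i·sin(θ/2), cos(θ/2)]]; θ = π/8, cos(θ/2) ≈ 0.980785, sin(θ/2) ≈ 0.19509.
With a = amp(|0⟩) = -0.6282 and b = amp(|1⟩) = 0.7781i:
new amp(|0⟩) = (0.980785)·a + (-0.19509i)·b = -0.4643
new amp(|1⟩) = (-0.19509i)·a + (0.980785)·b = 0.8857i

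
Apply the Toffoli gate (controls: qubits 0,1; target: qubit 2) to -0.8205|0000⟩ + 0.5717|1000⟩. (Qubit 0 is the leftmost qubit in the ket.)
-0.8205|0000⟩ + 0.5717|1000⟩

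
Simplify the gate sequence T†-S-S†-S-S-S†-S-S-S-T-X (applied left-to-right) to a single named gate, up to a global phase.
X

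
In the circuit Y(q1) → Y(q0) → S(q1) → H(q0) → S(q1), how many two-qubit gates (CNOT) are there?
0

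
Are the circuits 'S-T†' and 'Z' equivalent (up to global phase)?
No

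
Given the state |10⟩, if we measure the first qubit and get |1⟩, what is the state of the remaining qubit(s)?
|0⟩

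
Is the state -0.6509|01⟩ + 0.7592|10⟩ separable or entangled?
Entangled

Writing the state as a|00⟩ + b|01⟩ + c|10⟩ + d|11⟩, it is a product state iff ad − bc = 0.
Here (a, b, c, d) = (0, -0.6509, 0.7592, 0): ad − bc = (0)(0) − (-0.6509)(0.7592) = 0.4942 ≠ 0, so the state is entangled.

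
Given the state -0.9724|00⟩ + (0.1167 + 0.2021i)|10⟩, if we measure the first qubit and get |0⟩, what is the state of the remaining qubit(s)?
-|0⟩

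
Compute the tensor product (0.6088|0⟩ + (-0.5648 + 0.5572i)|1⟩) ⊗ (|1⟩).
0.6088|01⟩ + (-0.5648 + 0.5572i)|11⟩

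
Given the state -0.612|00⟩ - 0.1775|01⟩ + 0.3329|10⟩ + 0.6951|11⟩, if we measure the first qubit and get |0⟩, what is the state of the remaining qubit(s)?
-0.9604|0⟩ - 0.2786|1⟩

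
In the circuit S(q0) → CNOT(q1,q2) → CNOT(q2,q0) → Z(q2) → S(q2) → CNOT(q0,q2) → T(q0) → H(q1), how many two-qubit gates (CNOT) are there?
3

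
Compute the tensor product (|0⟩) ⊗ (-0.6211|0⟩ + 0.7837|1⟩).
-0.6211|00⟩ + 0.7837|01⟩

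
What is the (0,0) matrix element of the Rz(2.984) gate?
(0.07871 - 0.9969i)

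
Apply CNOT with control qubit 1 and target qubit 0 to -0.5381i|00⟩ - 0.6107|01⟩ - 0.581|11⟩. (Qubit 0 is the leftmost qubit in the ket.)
-0.5381i|00⟩ - 0.581|01⟩ - 0.6107|11⟩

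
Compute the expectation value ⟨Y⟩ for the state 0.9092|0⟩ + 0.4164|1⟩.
0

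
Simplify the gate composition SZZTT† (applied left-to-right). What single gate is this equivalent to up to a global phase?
S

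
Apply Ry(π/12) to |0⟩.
0.9914|0⟩ + 0.1305|1⟩

Ry(π/12) = [[cos(θ/2), −sin(θ/2)], [sin(θ/2), cos(θ/2)]]; θ = π/12, cos(θ/2) ≈ 0.991445, sin(θ/2) ≈ 0.130526.
With a = amp(|0⟩) = 1 and b = amp(|1⟩) = 0:
new amp(|0⟩) = (0.991445)·a + (-0.130526)·b = 0.9914
new amp(|1⟩) = (0.130526)·a + (0.991445)·b = 0.1305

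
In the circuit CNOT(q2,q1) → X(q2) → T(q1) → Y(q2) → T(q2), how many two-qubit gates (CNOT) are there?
1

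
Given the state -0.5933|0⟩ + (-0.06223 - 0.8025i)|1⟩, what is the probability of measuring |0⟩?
0.352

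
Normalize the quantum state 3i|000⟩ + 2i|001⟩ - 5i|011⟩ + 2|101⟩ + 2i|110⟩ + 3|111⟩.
0.4045i|000⟩ + 0.2697i|001⟩ - 0.6742i|011⟩ + 0.2697|101⟩ + 0.2697i|110⟩ + 0.4045|111⟩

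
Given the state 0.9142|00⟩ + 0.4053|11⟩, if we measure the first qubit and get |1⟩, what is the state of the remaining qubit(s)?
|1⟩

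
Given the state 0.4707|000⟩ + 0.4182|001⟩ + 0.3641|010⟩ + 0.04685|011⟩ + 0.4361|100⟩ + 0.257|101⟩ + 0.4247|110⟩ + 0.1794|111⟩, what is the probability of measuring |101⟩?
0.06605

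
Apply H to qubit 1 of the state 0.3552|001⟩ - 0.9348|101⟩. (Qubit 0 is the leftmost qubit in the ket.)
0.2512|001⟩ + 0.2512|011⟩ - 0.661|101⟩ - 0.661|111⟩

H on qubit 1 mixes each pair of kets that differ only in qubit 1: amplitudes (a, b) of (|…0…⟩, |…1…⟩) become ((a + b)/√2, (a − b)/√2). Kets absent from the input have amplitude 0.
(|001⟩, |011⟩): (a, b) = (0.3552, 0) → (0.2512, 0.2512)
(|101⟩, |111⟩): (a, b) = (-0.9348, 0) → (-0.661, -0.661)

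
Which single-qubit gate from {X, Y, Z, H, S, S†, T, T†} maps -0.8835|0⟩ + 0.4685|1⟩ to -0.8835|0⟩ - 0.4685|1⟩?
Z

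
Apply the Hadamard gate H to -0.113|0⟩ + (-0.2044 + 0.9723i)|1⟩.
(-0.2244 + 0.6875i)|0⟩ + (0.06463 - 0.6875i)|1⟩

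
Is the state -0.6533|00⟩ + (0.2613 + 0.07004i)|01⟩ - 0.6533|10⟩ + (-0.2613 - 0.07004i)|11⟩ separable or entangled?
Entangled

Writing the state as a|00⟩ + b|01⟩ + c|10⟩ + d|11⟩, it is a product state iff ad − bc = 0.
Here (a, b, c, d) = (-0.6533, (0.2613 + 0.07004i), -0.6533, (-0.2613 - 0.07004i)): ad − bc = (-0.6533)(-0.2613 - 0.07004i) − (0.2613 + 0.07004i)(-0.6533) = (0.3414 + 0.09151i) ≠ 0, so the state is entangled.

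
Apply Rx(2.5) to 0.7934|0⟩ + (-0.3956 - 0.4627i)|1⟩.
(-0.1889 + 0.3754i)|0⟩ + (-0.1247 - 0.8988i)|1⟩

Rx(2.5) = [[cos(θ/2), −i·sin(θ/2)], [−i·sin(θ/2), cos(θ/2)]]; θ = 2.5, cos(θ/2) ≈ 0.315322, sin(θ/2) ≈ 0.948985.
With a = amp(|0⟩) = 0.7934 and b = amp(|1⟩) = (-0.3956 - 0.4627i):
new amp(|0⟩) = (0.315322)·a + (-0.948985i)·b = (-0.1889 + 0.3754i)
new amp(|1⟩) = (-0.948985i)·a + (0.315322)·b = (-0.1247 - 0.8988i)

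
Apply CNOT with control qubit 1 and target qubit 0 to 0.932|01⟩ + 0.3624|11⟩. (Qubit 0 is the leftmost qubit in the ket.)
0.3624|01⟩ + 0.932|11⟩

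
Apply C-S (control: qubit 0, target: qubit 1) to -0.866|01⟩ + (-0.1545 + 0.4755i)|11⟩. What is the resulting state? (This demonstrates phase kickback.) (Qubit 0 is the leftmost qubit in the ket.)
-0.866|01⟩ + (-0.4755 - 0.1545i)|11⟩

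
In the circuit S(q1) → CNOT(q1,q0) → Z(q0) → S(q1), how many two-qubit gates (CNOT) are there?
1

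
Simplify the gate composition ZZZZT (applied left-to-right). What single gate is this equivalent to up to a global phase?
T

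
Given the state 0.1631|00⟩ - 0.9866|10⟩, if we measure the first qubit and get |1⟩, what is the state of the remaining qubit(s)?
-|0⟩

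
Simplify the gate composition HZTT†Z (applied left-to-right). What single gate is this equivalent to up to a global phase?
H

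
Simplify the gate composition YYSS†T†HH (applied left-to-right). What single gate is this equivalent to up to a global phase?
T†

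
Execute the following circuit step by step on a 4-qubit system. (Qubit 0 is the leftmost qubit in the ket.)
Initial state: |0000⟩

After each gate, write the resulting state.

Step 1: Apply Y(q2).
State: i|0010⟩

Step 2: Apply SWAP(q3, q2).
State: i|0001⟩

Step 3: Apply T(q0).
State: i|0001⟩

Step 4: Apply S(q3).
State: -|0001⟩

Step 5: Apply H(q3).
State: -1/√2|0000⟩ + 1/√2|0001⟩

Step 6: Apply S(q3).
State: -1/√2|0000⟩ + (1/√2)i|0001⟩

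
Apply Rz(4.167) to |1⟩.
(-0.4905 + 0.8714i)|1⟩

Rz(4.167) = [[e^(−iθ/2), 0], [0, e^(iθ/2)]] with e^(±iθ/2) = cos(θ/2) ± i·sin(θ/2); θ = 4.167, cos(θ/2) ≈ -0.490535, sin(θ/2) ≈ 0.871421.
With a = amp(|0⟩) = 0 and b = amp(|1⟩) = 1:
new amp(|0⟩) = (-0.490535 - 0.871421i)·a = 0
new amp(|1⟩) = (-0.490535 + 0.871421i)·b = (-0.4905 + 0.8714i)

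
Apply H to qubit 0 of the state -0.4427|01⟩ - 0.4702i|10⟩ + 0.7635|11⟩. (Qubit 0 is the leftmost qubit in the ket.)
-0.3325i|00⟩ + 0.2268|01⟩ + 0.3325i|10⟩ - 0.8529|11⟩

H on qubit 0 mixes each pair of kets that differ only in qubit 0: amplitudes (a, b) of (|…0…⟩, |…1…⟩) become ((a + b)/√2, (a − b)/√2). Kets absent from the input have amplitude 0.
(|00⟩, |10⟩): (a, b) = (0, -0.4702i) → (-0.3325i, 0.3325i)
(|01⟩, |11⟩): (a, b) = (-0.4427, 0.7635) → (0.2268, -0.8529)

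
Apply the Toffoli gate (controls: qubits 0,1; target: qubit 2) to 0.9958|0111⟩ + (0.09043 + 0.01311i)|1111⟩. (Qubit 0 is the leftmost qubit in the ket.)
0.9958|0111⟩ + (0.09043 + 0.01311i)|1101⟩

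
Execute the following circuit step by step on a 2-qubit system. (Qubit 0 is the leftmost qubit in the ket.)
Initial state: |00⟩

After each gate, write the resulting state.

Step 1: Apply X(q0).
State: |10⟩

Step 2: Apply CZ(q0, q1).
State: |10⟩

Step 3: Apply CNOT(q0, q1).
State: |11⟩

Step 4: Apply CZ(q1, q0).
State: -|11⟩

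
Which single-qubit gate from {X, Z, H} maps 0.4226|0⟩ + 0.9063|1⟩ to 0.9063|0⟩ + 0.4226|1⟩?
X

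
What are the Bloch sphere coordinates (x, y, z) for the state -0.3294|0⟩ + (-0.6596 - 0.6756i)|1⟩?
(0.4345, 0.4451, -0.783)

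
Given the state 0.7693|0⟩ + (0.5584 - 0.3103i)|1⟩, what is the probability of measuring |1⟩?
0.4081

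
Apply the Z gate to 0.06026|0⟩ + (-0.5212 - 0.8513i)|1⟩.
0.06026|0⟩ + (0.5212 + 0.8513i)|1⟩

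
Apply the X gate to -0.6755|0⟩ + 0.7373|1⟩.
0.7373|0⟩ - 0.6755|1⟩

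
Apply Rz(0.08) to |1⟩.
(0.9992 + 0.03999i)|1⟩

Rz(0.08) = [[e^(−iθ/2), 0], [0, e^(iθ/2)]] with e^(±iθ/2) = cos(θ/2) ± i·sin(θ/2); θ = 0.08, cos(θ/2) ≈ 0.9992, sin(θ/2) ≈ 0.0399893.
With a = amp(|0⟩) = 0 and b = amp(|1⟩) = 1:
new amp(|0⟩) = (0.9992 - 0.0399893i)·a = 0
new amp(|1⟩) = (0.9992 + 0.0399893i)·b = (0.9992 + 0.03999i)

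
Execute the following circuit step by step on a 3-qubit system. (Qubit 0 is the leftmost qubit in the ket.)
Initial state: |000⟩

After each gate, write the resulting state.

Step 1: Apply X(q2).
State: |001⟩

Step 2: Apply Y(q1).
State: i|011⟩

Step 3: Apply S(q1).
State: -|011⟩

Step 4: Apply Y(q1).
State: i|001⟩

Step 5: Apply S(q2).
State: -|001⟩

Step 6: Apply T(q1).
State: -|001⟩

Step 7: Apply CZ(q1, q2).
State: -|001⟩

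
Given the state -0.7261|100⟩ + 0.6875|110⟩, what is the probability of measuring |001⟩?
0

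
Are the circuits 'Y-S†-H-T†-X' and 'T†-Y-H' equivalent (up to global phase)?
No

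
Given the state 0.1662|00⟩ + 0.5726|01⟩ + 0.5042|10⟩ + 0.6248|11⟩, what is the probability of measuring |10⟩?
0.2542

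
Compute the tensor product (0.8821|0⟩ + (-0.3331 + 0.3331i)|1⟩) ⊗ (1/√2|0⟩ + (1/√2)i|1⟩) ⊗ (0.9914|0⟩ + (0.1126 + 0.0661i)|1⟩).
0.6184|000⟩ + (0.07023 + 0.04123i)|001⟩ + 0.6184i|010⟩ + (-0.04123 + 0.07023i)|011⟩ + (-0.2335 + 0.2335i)|100⟩ + (-0.04209 + 0.01095i)|101⟩ + (-0.2335 - 0.2335i)|110⟩ + (-0.01095 - 0.04209i)|111⟩

amp(|b₁b₂…⟩) = product of the factor amplitudes for bits b₁, b₂, …; only kets whose every factor amplitude is nonzero survive.
|000⟩: (0.8821)(1/√2)(0.9914) = 0.6184
|001⟩: (0.8821)(1/√2)(0.1126 + 0.0661i) = (0.07023 + 0.04123i)
|010⟩: (0.8821)((1/√2)i)(0.9914) = 0.6184i
|011⟩: (0.8821)((1/√2)i)(0.1126 + 0.0661i) = (-0.04123 + 0.07023i)
|100⟩: (-0.3331 + 0.3331i)(1/√2)(0.9914) = (-0.2335 + 0.2335i)
|101⟩: (-0.3331 + 0.3331i)(1/√2)(0.1126 + 0.0661i) = (-0.04209 + 0.01095i)
|110⟩: (-0.3331 + 0.3331i)((1/√2)i)(0.9914) = (-0.2335 - 0.2335i)
|111⟩: (-0.3331 + 0.3331i)((1/√2)i)(0.1126 + 0.0661i) = (-0.01095 - 0.04209i)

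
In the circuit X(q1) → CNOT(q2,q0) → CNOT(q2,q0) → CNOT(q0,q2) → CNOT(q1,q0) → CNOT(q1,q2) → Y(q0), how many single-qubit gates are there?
2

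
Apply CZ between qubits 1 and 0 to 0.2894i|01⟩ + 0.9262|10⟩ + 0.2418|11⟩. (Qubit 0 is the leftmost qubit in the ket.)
0.2894i|01⟩ + 0.9262|10⟩ - 0.2418|11⟩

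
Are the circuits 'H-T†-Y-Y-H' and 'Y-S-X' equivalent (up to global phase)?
No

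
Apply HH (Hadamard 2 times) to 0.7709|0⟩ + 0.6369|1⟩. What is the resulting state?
0.7709|0⟩ + 0.6369|1⟩

H² = I, so an even number of Hadamards cancels: H^2 = I and the state is unchanged.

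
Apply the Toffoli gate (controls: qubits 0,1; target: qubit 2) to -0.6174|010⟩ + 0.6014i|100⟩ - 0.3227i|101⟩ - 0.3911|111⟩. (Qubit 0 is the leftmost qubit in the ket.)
-0.6174|010⟩ + 0.6014i|100⟩ - 0.3227i|101⟩ - 0.3911|110⟩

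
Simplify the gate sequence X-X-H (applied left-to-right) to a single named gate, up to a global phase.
H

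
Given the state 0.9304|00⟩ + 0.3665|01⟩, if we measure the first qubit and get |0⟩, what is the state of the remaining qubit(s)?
0.9304|0⟩ + 0.3665|1⟩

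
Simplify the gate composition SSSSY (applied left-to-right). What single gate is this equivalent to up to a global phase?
Y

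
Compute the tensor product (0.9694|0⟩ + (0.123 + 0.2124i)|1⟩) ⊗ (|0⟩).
0.9694|00⟩ + (0.123 + 0.2124i)|10⟩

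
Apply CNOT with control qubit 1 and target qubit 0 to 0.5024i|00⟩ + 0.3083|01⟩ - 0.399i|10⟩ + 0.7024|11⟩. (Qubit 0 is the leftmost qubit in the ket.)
0.5024i|00⟩ + 0.7024|01⟩ - 0.399i|10⟩ + 0.3083|11⟩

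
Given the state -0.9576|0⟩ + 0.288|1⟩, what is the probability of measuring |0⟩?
0.917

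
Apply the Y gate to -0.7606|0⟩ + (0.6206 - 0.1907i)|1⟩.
(-0.1907 - 0.6206i)|0⟩ - 0.7606i|1⟩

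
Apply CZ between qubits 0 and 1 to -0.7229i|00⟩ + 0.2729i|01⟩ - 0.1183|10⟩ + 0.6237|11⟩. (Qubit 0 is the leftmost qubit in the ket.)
-0.7229i|00⟩ + 0.2729i|01⟩ - 0.1183|10⟩ - 0.6237|11⟩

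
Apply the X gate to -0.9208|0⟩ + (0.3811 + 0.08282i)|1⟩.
(0.3811 + 0.08282i)|0⟩ - 0.9208|1⟩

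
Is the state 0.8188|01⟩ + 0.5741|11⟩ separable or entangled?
Separable

Writing the state as a|00⟩ + b|01⟩ + c|10⟩ + d|11⟩, it is a product state iff ad − bc = 0.
Here (a, b, c, d) = (0, 0.8188, 0, 0.5741): ad − bc = (0)(0.5741) − (0.8188)(0) = 0, so the state is separable.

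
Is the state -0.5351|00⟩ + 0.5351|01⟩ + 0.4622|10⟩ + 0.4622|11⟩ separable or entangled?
Entangled

Writing the state as a|00⟩ + b|01⟩ + c|10⟩ + d|11⟩, it is a product state iff ad − bc = 0.
Here (a, b, c, d) = (-0.5351, 0.5351, 0.4622, 0.4622): ad − bc = (-0.5351)(0.4622) − (0.5351)(0.4622) = -0.4946 ≠ 0, so the state is entangled.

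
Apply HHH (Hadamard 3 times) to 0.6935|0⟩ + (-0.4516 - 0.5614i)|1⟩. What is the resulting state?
(0.171 - 0.397i)|0⟩ + (0.8097 + 0.397i)|1⟩

H² = I, so H^3 = H: a single Hadamard. With (a, b) = (0.6935, (-0.4516 - 0.5614i)), H gives ((a + b)/√2, (a − b)/√2) = ((0.171 - 0.397i), (0.8097 + 0.397i)).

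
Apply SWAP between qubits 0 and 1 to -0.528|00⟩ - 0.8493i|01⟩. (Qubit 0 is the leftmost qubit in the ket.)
-0.528|00⟩ - 0.8493i|10⟩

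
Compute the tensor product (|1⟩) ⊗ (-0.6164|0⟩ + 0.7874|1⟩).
-0.6164|10⟩ + 0.7874|11⟩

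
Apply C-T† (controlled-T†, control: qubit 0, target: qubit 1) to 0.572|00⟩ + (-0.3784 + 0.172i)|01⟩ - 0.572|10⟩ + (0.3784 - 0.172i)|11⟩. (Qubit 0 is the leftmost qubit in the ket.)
0.572|00⟩ + (-0.3784 + 0.172i)|01⟩ - 0.572|10⟩ + (0.1459 - 0.3892i)|11⟩

C-T† leaves the control-|0⟩ kets |00⟩, |01⟩ unchanged and applies T† to qubit 1 on the control-|1⟩ pair (|10⟩, |11⟩).
T† = [[1, 0], [0, (1/√2 - (1/√2)i)]].
With a = amp(|10⟩) = -0.572 and b = amp(|11⟩) = (0.3784 - 0.172i):
new amp(|10⟩) = (1)·a = -0.572
new amp(|11⟩) = (1/√2 - (1/√2)i)·b = (0.1459 - 0.3892i)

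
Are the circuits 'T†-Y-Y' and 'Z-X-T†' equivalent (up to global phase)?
No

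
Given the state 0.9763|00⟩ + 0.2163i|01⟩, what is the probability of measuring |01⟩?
0.04679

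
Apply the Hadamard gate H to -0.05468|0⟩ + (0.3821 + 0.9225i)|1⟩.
(0.2315 + 0.6523i)|0⟩ + (-0.3089 - 0.6523i)|1⟩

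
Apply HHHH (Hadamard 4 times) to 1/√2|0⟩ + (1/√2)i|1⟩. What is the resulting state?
1/√2|0⟩ + (1/√2)i|1⟩

H² = I, so an even number of Hadamards cancels: H^4 = I and the state is unchanged.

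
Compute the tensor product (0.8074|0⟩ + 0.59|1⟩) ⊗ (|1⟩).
0.8074|01⟩ + 0.59|11⟩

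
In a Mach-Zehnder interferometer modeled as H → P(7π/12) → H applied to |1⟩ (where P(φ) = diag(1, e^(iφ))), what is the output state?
(0.6294 - 0.483i)|0⟩ + (0.3706 + 0.483i)|1⟩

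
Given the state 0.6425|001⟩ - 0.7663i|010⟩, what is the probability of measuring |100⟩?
0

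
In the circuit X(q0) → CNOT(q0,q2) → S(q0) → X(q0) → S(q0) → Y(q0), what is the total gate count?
6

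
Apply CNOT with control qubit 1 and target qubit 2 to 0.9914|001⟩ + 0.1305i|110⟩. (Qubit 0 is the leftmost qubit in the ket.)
0.9914|001⟩ + 0.1305i|111⟩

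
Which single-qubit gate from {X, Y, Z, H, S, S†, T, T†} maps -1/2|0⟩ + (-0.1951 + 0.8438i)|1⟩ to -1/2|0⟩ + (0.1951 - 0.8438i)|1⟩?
Z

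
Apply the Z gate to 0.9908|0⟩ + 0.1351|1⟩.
0.9908|0⟩ - 0.1351|1⟩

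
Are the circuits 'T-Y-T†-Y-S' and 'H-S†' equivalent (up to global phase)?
No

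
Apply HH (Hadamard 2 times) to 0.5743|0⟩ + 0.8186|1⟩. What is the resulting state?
0.5743|0⟩ + 0.8186|1⟩

H² = I, so an even number of Hadamards cancels: H^2 = I and the state is unchanged.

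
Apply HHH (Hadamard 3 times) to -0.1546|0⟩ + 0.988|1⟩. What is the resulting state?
0.5893|0⟩ - 0.8079|1⟩

H² = I, so H^3 = H: a single Hadamard. With (a, b) = (-0.1546, 0.988), H gives ((a + b)/√2, (a − b)/√2) = (0.5893, -0.8079).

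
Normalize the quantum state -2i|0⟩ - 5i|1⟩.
-0.3714i|0⟩ - 0.9285i|1⟩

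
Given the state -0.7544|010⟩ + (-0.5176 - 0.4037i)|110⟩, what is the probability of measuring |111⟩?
0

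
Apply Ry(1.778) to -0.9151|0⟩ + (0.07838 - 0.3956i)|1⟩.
(-0.6375 + 0.3072i)|0⟩ + (-0.6611 - 0.2493i)|1⟩

Ry(1.778) = [[cos(θ/2), −sin(θ/2)], [sin(θ/2), cos(θ/2)]]; θ = 1.778, cos(θ/2) ≈ 0.630189, sin(θ/2) ≈ 0.776442.
With a = amp(|0⟩) = -0.9151 and b = amp(|1⟩) = (0.07838 - 0.3956i):
new amp(|0⟩) = (0.630189)·a + (-0.776442)·b = (-0.6375 + 0.3072i)
new amp(|1⟩) = (0.776442)·a + (0.630189)·b = (-0.6611 - 0.2493i)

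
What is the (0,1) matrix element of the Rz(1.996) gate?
0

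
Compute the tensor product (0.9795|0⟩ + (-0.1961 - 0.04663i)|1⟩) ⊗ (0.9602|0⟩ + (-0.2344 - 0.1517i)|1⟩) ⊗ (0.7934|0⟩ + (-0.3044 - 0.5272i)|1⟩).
0.7462|000⟩ + (-0.2863 - 0.4958i)|001⟩ + (-0.1822 - 0.1179i)|010⟩ + (-0.008448 + 0.1663i)|011⟩ + (-0.1494 - 0.03552i)|100⟩ + (0.03371 + 0.1129i)|101⟩ + (0.03086 + 0.03227i)|110⟩ + (0.009607 - 0.03289i)|111⟩

amp(|b₁b₂…⟩) = product of the factor amplitudes for bits b₁, b₂, …; only kets whose every factor amplitude is nonzero survive.
|000⟩: (0.9795)(0.9602)(0.7934) = 0.7462
|001⟩: (0.9795)(0.9602)(-0.3044 - 0.5272i) = (-0.2863 - 0.4958i)
|010⟩: (0.9795)(-0.2344 - 0.1517i)(0.7934) = (-0.1822 - 0.1179i)
|011⟩: (0.9795)(-0.2344 - 0.1517i)(-0.3044 - 0.5272i) = (-0.008448 + 0.1663i)
|100⟩: (-0.1961 - 0.04663i)(0.9602)(0.7934) = (-0.1494 - 0.03552i)
|101⟩: (-0.1961 - 0.04663i)(0.9602)(-0.3044 - 0.5272i) = (0.03371 + 0.1129i)
|110⟩: (-0.1961 - 0.04663i)(-0.2344 - 0.1517i)(0.7934) = (0.03086 + 0.03227i)
|111⟩: (-0.1961 - 0.04663i)(-0.2344 - 0.1517i)(-0.3044 - 0.5272i) = (0.009607 - 0.03289i)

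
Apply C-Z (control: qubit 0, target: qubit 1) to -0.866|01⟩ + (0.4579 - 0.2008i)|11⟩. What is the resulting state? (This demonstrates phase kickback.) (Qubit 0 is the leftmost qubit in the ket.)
-0.866|01⟩ + (-0.4579 + 0.2008i)|11⟩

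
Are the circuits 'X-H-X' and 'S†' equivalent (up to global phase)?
No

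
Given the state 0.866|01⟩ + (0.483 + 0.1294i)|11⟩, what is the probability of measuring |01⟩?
0.75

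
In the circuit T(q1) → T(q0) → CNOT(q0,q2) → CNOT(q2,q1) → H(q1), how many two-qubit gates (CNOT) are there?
2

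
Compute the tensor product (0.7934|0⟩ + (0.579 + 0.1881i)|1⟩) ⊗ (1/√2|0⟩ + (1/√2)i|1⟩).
0.561|00⟩ + 0.561i|01⟩ + (0.4094 + 0.133i)|10⟩ + (-0.133 + 0.4094i)|11⟩

amp(|b₁b₂…⟩) = product of the factor amplitudes for bits b₁, b₂, …; only kets whose every factor amplitude is nonzero survive.
|00⟩: (0.7934)(1/√2) = 0.561
|01⟩: (0.7934)((1/√2)i) = 0.561i
|10⟩: (0.579 + 0.1881i)(1/√2) = (0.4094 + 0.133i)
|11⟩: (0.579 + 0.1881i)((1/√2)i) = (-0.133 + 0.4094i)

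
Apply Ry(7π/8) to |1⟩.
-0.9808|0⟩ + 0.1951|1⟩

Ry(7π/8) = [[cos(θ/2), −sin(θ/2)], [sin(θ/2), cos(θ/2)]]; θ = 7π/8, cos(θ/2) ≈ 0.19509, sin(θ/2) ≈ 0.980785.
With a = amp(|0⟩) = 0 and b = amp(|1⟩) = 1:
new amp(|0⟩) = (0.19509)·a + (-0.980785)·b = -0.9808
new amp(|1⟩) = (0.980785)·a + (0.19509)·b = 0.1951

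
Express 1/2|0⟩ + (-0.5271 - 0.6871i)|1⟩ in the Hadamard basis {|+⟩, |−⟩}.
(-0.01916 - 0.4859i)|+⟩ + (0.7263 + 0.4859i)|−⟩

With |ψ⟩ = α|0⟩ + β|1⟩, the Hadamard-basis coefficients are ⟨+|ψ⟩ = (α + β)/√2 and ⟨−|ψ⟩ = (α − β)/√2.
Here α = 1/2, β = (-0.5271 - 0.6871i): (α + β)/√2 = (-0.01916 - 0.4859i), (α − β)/√2 = (0.7263 + 0.4859i).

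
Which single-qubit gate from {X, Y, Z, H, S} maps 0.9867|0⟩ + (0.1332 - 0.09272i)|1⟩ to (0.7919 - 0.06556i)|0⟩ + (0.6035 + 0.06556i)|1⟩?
H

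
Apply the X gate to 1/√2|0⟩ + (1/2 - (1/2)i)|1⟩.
(1/2 - (1/2)i)|0⟩ + 1/√2|1⟩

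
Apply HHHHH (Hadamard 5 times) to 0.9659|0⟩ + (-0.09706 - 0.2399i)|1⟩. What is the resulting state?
(0.6144 - 0.1696i)|0⟩ + (0.7516 + 0.1696i)|1⟩

H² = I, so H^5 = H: a single Hadamard. With (a, b) = (0.9659, (-0.09706 - 0.2399i)), H gives ((a + b)/√2, (a − b)/√2) = ((0.6144 - 0.1696i), (0.7516 + 0.1696i)).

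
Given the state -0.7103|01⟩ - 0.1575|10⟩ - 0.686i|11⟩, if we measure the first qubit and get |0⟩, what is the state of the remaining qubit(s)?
-|1⟩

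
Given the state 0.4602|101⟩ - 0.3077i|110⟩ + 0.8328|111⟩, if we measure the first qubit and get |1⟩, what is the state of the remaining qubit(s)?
0.4602|01⟩ - 0.3077i|10⟩ + 0.8328|11⟩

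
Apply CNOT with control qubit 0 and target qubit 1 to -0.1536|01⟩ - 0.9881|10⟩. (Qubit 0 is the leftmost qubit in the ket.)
-0.1536|01⟩ - 0.9881|11⟩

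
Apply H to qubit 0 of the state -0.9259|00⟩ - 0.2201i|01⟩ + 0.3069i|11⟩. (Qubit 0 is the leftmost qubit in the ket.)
-0.6547|00⟩ + 0.06138i|01⟩ - 0.6547|10⟩ - 0.3726i|11⟩

H on qubit 0 mixes each pair of kets that differ only in qubit 0: amplitudes (a, b) of (|…0…⟩, |…1…⟩) become ((a + b)/√2, (a − b)/√2). Kets absent from the input have amplitude 0.
(|00⟩, |10⟩): (a, b) = (-0.9259, 0) → (-0.6547, -0.6547)
(|01⟩, |11⟩): (a, b) = (-0.2201i, 0.3069i) → (0.06138i, -0.3726i)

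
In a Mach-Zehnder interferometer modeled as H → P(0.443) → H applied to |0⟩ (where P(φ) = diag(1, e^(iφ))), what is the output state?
(0.9517 + 0.2143i)|0⟩ + (0.04827 - 0.2143i)|1⟩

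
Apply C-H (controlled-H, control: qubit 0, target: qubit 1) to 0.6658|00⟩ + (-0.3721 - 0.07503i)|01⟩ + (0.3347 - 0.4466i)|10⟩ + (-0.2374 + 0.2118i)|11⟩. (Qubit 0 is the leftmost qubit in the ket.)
0.6658|00⟩ + (-0.3721 - 0.07503i)|01⟩ + (0.0688 - 0.166i)|10⟩ + (0.4045 - 0.4656i)|11⟩

C-H leaves the control-|0⟩ kets |00⟩, |01⟩ unchanged and applies H to qubit 1 on the control-|1⟩ pair (|10⟩, |11⟩).
H = [[1/√2, 1/√2], [1/√2, -1/√2]].
With a = amp(|10⟩) = (0.3347 - 0.4466i) and b = amp(|11⟩) = (-0.2374 + 0.2118i):
new amp(|10⟩) = (1/√2)·a + (1/√2)·b = (0.0688 - 0.166i)
new amp(|11⟩) = (1/√2)·a + (-1/√2)·b = (0.4045 - 0.4656i)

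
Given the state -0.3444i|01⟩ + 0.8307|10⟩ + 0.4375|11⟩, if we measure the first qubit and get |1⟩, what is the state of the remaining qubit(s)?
0.8848|0⟩ + 0.466|1⟩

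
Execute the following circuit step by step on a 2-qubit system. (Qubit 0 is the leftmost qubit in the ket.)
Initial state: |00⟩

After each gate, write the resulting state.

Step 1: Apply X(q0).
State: |10⟩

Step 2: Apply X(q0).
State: |00⟩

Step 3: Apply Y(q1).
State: i|01⟩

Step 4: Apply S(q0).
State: i|01⟩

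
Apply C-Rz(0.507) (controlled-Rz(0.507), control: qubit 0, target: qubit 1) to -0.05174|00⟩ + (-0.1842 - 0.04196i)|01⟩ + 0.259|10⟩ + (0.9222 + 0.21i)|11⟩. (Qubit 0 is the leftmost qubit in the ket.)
-0.05174|00⟩ + (-0.1842 - 0.04196i)|01⟩ + (0.2507 - 0.06496i)|10⟩ + (0.8401 + 0.4346i)|11⟩

C-Rz(0.507) leaves the control-|0⟩ kets |00⟩, |01⟩ unchanged and applies Rz(0.507) to qubit 1 on the control-|1⟩ pair (|10⟩, |11⟩).
Rz(0.507) = [[e^(−iθ/2), 0], [0, e^(iθ/2)]] with e^(±iθ/2) = cos(θ/2) ± i·sin(θ/2); θ = 0.507, cos(θ/2) ≈ 0.968041, sin(θ/2) ≈ 0.250794.
With a = amp(|10⟩) = 0.259 and b = amp(|11⟩) = (0.9222 + 0.21i):
new amp(|10⟩) = (0.968041 - 0.250794i)·a = (0.2507 - 0.06496i)
new amp(|11⟩) = (0.968041 + 0.250794i)·b = (0.8401 + 0.4346i)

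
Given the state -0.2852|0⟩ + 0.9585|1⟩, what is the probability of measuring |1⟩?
0.9187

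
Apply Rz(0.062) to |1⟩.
(0.9995 + 0.031i)|1⟩

Rz(0.062) = [[e^(−iθ/2), 0], [0, e^(iθ/2)]] with e^(±iθ/2) = cos(θ/2) ± i·sin(θ/2); θ = 0.062, cos(θ/2) ≈ 0.99952, sin(θ/2) ≈ 0.030995.
With a = amp(|0⟩) = 0 and b = amp(|1⟩) = 1:
new amp(|0⟩) = (0.99952 - 0.030995i)·a = 0
new amp(|1⟩) = (0.99952 + 0.030995i)·b = (0.9995 + 0.031i)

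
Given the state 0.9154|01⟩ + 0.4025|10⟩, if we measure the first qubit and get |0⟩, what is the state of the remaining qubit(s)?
|1⟩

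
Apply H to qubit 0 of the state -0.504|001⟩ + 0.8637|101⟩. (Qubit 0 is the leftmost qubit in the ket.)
0.2543|001⟩ - 0.9671|101⟩

H on qubit 0 mixes each pair of kets that differ only in qubit 0: amplitudes (a, b) of (|…0…⟩, |…1…⟩) become ((a + b)/√2, (a − b)/√2). Kets absent from the input have amplitude 0.
(|001⟩, |101⟩): (a, b) = (-0.504, 0.8637) → (0.2543, -0.9671)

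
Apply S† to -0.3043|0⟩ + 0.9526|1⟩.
-0.3043|0⟩ - 0.9526i|1⟩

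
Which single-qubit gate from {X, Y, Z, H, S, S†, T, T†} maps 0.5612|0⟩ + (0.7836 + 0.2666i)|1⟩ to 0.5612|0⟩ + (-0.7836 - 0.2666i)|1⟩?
Z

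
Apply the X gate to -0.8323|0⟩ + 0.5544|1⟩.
0.5544|0⟩ - 0.8323|1⟩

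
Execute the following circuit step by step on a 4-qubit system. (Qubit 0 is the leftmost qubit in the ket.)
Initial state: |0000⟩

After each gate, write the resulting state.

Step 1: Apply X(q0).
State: |1000⟩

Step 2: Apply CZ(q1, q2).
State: |1000⟩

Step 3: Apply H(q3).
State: 1/√2|1000⟩ + 1/√2|1001⟩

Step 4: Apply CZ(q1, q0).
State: 1/√2|1000⟩ + 1/√2|1001⟩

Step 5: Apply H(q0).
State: 1/2|0000⟩ + 1/2|0001⟩ - 1/2|1000⟩ - 1/2|1001⟩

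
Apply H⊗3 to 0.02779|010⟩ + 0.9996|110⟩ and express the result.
0.3632|000⟩ + 0.3632|001⟩ - 0.3632|010⟩ - 0.3632|011⟩ - 0.3436|100⟩ - 0.3436|101⟩ + 0.3436|110⟩ + 0.3436|111⟩

H⊗3 gives amp(|y⟩) = (1/2√2) Σ_x (−1)^(x·y) amp(|x⟩), where x·y is the number of positions in which both x and y have a 1.
|000⟩: (0.02779 + 0.9996)/(2√2) = 0.3632
|001⟩: (0.02779 + 0.9996)/(2√2) = 0.3632
|010⟩: (-0.02779 - 0.9996)/(2√2) = -0.3632
|011⟩: (-0.02779 - 0.9996)/(2√2) = -0.3632
|100⟩: (0.02779 - 0.9996)/(2√2) = -0.3436
|101⟩: (0.02779 - 0.9996)/(2√2) = -0.3436
|110⟩: (-0.02779 + 0.9996)/(2√2) = 0.3436
|111⟩: (-0.02779 + 0.9996)/(2√2) = 0.3436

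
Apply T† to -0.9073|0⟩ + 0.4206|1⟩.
-0.9073|0⟩ + (0.2974 - 0.2974i)|1⟩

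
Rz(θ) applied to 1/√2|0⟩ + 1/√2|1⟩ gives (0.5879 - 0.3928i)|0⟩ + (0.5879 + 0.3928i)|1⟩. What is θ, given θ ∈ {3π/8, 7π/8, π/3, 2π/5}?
3π/8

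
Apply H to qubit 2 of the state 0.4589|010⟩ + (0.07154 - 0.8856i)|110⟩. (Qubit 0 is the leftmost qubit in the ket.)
0.3245|010⟩ + 0.3245|011⟩ + (0.05059 - 0.6262i)|110⟩ + (0.05059 - 0.6262i)|111⟩

H on qubit 2 mixes each pair of kets that differ only in qubit 2: amplitudes (a, b) of (|…0…⟩, |…1…⟩) become ((a + b)/√2, (a − b)/√2). Kets absent from the input have amplitude 0.
(|010⟩, |011⟩): (a, b) = (0.4589, 0) → (0.3245, 0.3245)
(|110⟩, |111⟩): (a, b) = ((0.07154 - 0.8856i), 0) → ((0.05059 - 0.6262i), (0.05059 - 0.6262i))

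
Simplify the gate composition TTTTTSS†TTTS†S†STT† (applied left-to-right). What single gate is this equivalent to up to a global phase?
S†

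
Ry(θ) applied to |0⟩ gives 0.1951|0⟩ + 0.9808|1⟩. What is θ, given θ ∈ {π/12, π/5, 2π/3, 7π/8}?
7π/8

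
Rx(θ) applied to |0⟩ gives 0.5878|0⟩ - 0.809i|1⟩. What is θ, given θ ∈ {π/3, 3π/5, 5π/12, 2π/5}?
3π/5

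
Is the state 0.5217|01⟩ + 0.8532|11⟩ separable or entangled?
Separable

Writing the state as a|00⟩ + b|01⟩ + c|10⟩ + d|11⟩, it is a product state iff ad − bc = 0.
Here (a, b, c, d) = (0, 0.5217, 0, 0.8532): ad − bc = (0)(0.8532) − (0.5217)(0) = 0, so the state is separable.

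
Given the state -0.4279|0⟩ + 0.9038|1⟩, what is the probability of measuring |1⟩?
0.8169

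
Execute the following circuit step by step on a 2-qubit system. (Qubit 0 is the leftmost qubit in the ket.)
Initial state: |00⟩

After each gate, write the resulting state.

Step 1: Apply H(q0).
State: 1/√2|00⟩ + 1/√2|10⟩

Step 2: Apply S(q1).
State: 1/√2|00⟩ + 1/√2|10⟩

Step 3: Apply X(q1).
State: 1/√2|01⟩ + 1/√2|11⟩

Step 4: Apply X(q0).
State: 1/√2|01⟩ + 1/√2|11⟩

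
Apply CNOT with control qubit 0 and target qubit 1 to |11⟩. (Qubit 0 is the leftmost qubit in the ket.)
|10⟩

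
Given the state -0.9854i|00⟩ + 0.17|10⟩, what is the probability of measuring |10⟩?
0.0289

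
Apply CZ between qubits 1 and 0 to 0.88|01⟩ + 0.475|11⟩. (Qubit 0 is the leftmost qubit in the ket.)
0.88|01⟩ - 0.475|11⟩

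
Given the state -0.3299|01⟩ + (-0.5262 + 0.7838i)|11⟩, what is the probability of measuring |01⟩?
0.1088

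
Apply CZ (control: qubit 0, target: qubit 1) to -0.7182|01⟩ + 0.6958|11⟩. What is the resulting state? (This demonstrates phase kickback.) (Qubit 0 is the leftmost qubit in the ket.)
-0.7182|01⟩ - 0.6958|11⟩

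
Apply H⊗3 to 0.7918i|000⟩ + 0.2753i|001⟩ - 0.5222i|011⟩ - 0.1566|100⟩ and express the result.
(-0.05537 + 0.1927i)|000⟩ + (-0.05537 + 0.3672i)|001⟩ + (-0.05537 + 0.5619i)|010⟩ + (-0.05537 - 0.002015i)|011⟩ + (0.05537 + 0.1927i)|100⟩ + (0.05537 + 0.3672i)|101⟩ + (0.05537 + 0.5619i)|110⟩ + (0.05537 - 0.002015i)|111⟩

H⊗3 gives amp(|y⟩) = (1/2√2) Σ_x (−1)^(x·y) amp(|x⟩), where x·y is the number of positions in which both x and y have a 1.
|000⟩: (0.7918i + 0.2753i - 0.5222i - 0.1566)/(2√2) = (-0.05537 + 0.1927i)
|001⟩: (0.7918i - 0.2753i + 0.5222i - 0.1566)/(2√2) = (-0.05537 + 0.3672i)
|010⟩: (0.7918i + 0.2753i + 0.5222i - 0.1566)/(2√2) = (-0.05537 + 0.5619i)
|011⟩: (0.7918i - 0.2753i - 0.5222i - 0.1566)/(2√2) = (-0.05537 - 0.002015i)
|100⟩: (0.7918i + 0.2753i - 0.5222i + 0.1566)/(2√2) = (0.05537 + 0.1927i)
|101⟩: (0.7918i - 0.2753i + 0.5222i + 0.1566)/(2√2) = (0.05537 + 0.3672i)
|110⟩: (0.7918i + 0.2753i + 0.5222i + 0.1566)/(2√2) = (0.05537 + 0.5619i)
|111⟩: (0.7918i - 0.2753i - 0.5222i + 0.1566)/(2√2) = (0.05537 - 0.002015i)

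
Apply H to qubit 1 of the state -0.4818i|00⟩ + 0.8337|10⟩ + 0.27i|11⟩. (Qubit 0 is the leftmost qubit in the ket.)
-0.3407i|00⟩ - 0.3407i|01⟩ + (0.5895 + 0.1909i)|10⟩ + (0.5895 - 0.1909i)|11⟩

H on qubit 1 mixes each pair of kets that differ only in qubit 1: amplitudes (a, b) of (|…0…⟩, |…1…⟩) become ((a + b)/√2, (a − b)/√2). Kets absent from the input have amplitude 0.
(|00⟩, |01⟩): (a, b) = (-0.4818i, 0) → (-0.3407i, -0.3407i)
(|10⟩, |11⟩): (a, b) = (0.8337, 0.27i) → ((0.5895 + 0.1909i), (0.5895 - 0.1909i))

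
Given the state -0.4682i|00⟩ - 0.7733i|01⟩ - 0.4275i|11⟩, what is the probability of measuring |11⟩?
0.1828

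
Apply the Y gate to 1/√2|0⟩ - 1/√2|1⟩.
(1/√2)i|0⟩ + (1/√2)i|1⟩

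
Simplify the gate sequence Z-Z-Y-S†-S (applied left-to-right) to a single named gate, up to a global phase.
Y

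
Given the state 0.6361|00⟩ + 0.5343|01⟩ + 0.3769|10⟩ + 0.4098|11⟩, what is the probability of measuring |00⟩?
0.4046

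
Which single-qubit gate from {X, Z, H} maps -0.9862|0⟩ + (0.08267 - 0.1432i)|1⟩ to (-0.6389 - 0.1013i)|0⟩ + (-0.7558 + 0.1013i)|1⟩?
H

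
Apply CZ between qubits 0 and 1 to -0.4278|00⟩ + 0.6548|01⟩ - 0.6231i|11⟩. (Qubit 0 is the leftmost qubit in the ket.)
-0.4278|00⟩ + 0.6548|01⟩ + 0.6231i|11⟩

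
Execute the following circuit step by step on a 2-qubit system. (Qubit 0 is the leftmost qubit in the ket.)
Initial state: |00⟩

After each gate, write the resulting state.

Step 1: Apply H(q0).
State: 1/√2|00⟩ + 1/√2|10⟩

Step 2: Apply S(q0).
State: 1/√2|00⟩ + (1/√2)i|10⟩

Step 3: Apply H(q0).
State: (1/2 + (1/2)i)|00⟩ + (1/2 - (1/2)i)|10⟩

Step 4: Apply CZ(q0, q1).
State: (1/2 + (1/2)i)|00⟩ + (1/2 - (1/2)i)|10⟩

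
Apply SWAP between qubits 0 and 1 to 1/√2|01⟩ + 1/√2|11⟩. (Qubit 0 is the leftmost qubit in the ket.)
1/√2|10⟩ + 1/√2|11⟩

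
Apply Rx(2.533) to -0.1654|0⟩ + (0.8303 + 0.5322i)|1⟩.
(0.4582 - 0.7922i)|0⟩ + (0.2488 + 0.3173i)|1⟩

Rx(2.533) = [[cos(θ/2), −i·sin(θ/2)], [−i·sin(θ/2), cos(θ/2)]]; θ = 2.533, cos(θ/2) ≈ 0.299622, sin(θ/2) ≈ 0.954058.
With a = amp(|0⟩) = -0.1654 and b = amp(|1⟩) = (0.8303 + 0.5322i):
new amp(|0⟩) = (0.299622)·a + (-0.954058i)·b = (0.4582 - 0.7922i)
new amp(|1⟩) = (-0.954058i)·a + (0.299622)·b = (0.2488 + 0.3173i)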